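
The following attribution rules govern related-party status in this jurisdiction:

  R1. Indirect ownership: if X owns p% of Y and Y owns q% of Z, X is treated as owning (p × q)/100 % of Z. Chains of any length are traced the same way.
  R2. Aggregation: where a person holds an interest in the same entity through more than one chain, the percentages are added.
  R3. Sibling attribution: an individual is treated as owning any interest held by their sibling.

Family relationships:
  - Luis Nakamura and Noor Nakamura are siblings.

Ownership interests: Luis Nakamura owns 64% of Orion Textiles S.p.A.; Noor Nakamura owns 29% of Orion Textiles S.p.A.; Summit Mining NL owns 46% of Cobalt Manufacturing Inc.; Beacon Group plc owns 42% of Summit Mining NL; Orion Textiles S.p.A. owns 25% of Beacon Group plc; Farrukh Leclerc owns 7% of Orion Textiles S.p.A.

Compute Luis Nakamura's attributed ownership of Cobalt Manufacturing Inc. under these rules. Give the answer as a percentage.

4.4919%

By sibling attribution (R3), Luis Nakamura is treated as also owning Noor Nakamura's interest in Orion Textiles S.p.A, giving 64% + 29% = 93%.
Chain via Orion Textiles S.p.A. → Beacon Group plc → Summit Mining NL (R1): 93% × 25% × 42% × 46% = 4.4919% of Cobalt Manufacturing Inc.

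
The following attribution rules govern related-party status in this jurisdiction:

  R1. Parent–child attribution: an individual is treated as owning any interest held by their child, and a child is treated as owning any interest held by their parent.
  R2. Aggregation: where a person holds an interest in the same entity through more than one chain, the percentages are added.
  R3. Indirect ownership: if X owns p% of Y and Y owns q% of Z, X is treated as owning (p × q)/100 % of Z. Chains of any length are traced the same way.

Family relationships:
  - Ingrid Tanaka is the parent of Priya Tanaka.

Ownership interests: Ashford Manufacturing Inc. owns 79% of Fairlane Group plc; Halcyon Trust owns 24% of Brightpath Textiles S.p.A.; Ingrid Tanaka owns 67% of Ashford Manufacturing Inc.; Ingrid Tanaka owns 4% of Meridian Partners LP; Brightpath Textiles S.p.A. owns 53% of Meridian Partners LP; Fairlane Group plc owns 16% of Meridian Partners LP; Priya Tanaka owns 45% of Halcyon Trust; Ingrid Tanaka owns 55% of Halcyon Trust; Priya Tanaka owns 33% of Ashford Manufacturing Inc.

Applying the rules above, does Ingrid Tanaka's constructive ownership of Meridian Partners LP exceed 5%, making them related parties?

By parent–child attribution (R1), Ingrid Tanaka is treated as also owning Priya Tanaka's interest in Halcyon Trust, giving 55% + 45% = 100%.
By parent–child attribution (R1), Ingrid Tanaka is treated as also owning Priya Tanaka's interest in Ashford Manufacturing Inc, giving 67% + 33% = 100%.
Chain via Halcyon Trust → Brightpath Textiles S.p.A. (R3): 100% × 24% × 53% = 12.72% of Meridian Partners LP.
Chain via Ashford Manufacturing Inc. → Fairlane Group plc (R3): 100% × 79% × 16% = 12.64% of Meridian Partners LP.
Direct interest in Meridian Partners LP: 4%.
Aggregating (R2): 12.72% + 12.64% + 4% = 29.36%.
29.36% exceeds the 5% threshold, so Ingrid is a related party to Meridian Partners LP.

Yes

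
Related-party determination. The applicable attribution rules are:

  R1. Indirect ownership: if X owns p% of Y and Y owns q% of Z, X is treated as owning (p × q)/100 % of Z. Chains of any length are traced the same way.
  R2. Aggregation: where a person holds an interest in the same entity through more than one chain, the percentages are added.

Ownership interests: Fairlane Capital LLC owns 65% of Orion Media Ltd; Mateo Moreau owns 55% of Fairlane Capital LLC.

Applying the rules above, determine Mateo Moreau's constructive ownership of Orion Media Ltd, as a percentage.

Chain via Fairlane Capital LLC (R1): 55% × 65% = 35.75% of Orion Media Ltd.

35.75%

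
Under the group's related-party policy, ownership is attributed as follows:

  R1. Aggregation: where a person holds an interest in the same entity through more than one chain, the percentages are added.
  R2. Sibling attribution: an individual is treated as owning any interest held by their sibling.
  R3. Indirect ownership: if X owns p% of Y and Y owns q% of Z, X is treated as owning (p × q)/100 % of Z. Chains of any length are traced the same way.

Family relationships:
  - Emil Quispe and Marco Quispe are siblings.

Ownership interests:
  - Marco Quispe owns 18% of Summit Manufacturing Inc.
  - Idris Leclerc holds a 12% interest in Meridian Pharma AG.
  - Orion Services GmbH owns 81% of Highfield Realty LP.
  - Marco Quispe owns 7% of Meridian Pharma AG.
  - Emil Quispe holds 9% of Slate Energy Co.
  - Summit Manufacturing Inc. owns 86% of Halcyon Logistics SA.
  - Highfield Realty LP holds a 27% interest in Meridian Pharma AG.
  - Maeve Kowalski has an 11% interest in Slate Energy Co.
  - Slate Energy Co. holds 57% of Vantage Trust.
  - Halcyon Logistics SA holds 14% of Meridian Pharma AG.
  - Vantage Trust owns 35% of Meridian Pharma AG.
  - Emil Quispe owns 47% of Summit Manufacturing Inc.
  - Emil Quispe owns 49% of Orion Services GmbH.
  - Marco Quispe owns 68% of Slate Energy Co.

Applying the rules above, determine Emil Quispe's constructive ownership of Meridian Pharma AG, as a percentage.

By sibling attribution (R2), Emil Quispe is treated as also owning Marco Quispe's interest in Slate Energy Co, giving 9% + 68% = 77%.
By sibling attribution (R2), Emil Quispe is treated as also owning Marco Quispe's interest in Summit Manufacturing Inc, giving 47% + 18% = 65%.
By sibling attribution (R2), Emil Quispe is treated as owning Marco Quispe's 7% interest in Meridian Pharma AG.
Chain via Orion Services GmbH → Highfield Realty LP (R3): 49% × 81% × 27% = 10.7163% of Meridian Pharma AG.
Chain via Slate Energy Co. → Vantage Trust (R3): 77% × 57% × 35% = 15.3615% of Meridian Pharma AG.
Chain via Summit Manufacturing Inc. → Halcyon Logistics SA (R3): 65% × 86% × 14% = 7.826% of Meridian Pharma AG.
Direct interest in Meridian Pharma AG: 7%.
Aggregating (R1): 10.7163% + 15.3615% + 7.826% + 7% = 40.9038%.

40.9038%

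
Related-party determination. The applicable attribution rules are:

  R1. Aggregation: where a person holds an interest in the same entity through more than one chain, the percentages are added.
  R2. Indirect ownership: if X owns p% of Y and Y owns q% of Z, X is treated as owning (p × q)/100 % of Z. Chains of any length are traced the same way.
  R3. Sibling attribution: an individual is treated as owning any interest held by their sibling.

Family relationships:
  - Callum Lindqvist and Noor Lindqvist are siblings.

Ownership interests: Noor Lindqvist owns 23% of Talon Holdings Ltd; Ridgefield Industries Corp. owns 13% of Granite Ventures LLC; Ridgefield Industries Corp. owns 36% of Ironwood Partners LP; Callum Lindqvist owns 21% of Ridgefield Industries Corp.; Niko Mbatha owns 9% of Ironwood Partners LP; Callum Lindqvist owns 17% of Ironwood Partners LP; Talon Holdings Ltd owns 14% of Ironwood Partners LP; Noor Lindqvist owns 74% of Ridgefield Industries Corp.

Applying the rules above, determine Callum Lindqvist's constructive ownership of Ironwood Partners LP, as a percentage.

54.42%

By sibling attribution (R3), Callum Lindqvist is treated as also owning Noor Lindqvist's interest in Ridgefield Industries Corp, giving 21% + 74% = 95%.
By sibling attribution (R3), Callum Lindqvist is treated as owning Noor Lindqvist's 23% interest in Talon Holdings Ltd.
Chain via Ridgefield Industries Corp. (R2): 95% × 36% = 34.2% of Ironwood Partners LP.
Direct interest in Ironwood Partners LP: 17%.
Chain via Talon Holdings Ltd (R2): 23% × 14% = 3.22% of Ironwood Partners LP.
Aggregating (R1): 34.2% + 17% + 3.22% = 54.42%.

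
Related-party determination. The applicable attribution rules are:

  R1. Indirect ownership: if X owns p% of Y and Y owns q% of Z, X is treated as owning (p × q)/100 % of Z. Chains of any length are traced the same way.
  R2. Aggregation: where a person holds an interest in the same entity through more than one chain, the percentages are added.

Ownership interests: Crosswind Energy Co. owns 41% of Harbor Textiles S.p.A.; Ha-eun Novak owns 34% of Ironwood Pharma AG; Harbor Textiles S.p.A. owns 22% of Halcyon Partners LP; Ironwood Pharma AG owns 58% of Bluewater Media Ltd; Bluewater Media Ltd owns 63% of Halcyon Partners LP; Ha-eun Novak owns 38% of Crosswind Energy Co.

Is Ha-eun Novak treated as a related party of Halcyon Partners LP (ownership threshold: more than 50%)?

Chain via Crosswind Energy Co. → Harbor Textiles S.p.A. (R1): 38% × 41% × 22% = 3.4276% of Halcyon Partners LP.
Chain via Ironwood Pharma AG → Bluewater Media Ltd (R1): 34% × 58% × 63% = 12.4236% of Halcyon Partners LP.
Aggregating (R2): 3.4276% + 12.4236% = 15.8512%.
15.8512% does not exceed the 50% threshold, so Ha-eun is not a related party to Halcyon Partners LP.

No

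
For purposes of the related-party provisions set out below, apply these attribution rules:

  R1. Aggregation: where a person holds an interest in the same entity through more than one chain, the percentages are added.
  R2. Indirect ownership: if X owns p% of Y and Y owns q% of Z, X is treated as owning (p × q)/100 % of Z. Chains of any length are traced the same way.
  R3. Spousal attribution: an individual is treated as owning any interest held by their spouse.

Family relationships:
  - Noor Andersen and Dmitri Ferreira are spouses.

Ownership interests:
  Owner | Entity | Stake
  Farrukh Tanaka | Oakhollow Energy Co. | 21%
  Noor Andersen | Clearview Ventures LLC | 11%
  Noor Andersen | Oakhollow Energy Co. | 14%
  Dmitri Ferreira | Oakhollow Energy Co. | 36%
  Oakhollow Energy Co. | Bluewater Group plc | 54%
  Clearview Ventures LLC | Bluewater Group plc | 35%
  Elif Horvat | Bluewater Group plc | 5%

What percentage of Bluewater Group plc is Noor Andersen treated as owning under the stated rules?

30.85%

By spousal attribution (R3), Noor Andersen is treated as also owning Dmitri Ferreira's interest in Oakhollow Energy Co, giving 14% + 36% = 50%.
Chain via Clearview Ventures LLC (R2): 11% × 35% = 3.85% of Bluewater Group plc.
Chain via Oakhollow Energy Co. (R2): 50% × 54% = 27% of Bluewater Group plc.
Aggregating (R1): 3.85% + 27% = 30.85%.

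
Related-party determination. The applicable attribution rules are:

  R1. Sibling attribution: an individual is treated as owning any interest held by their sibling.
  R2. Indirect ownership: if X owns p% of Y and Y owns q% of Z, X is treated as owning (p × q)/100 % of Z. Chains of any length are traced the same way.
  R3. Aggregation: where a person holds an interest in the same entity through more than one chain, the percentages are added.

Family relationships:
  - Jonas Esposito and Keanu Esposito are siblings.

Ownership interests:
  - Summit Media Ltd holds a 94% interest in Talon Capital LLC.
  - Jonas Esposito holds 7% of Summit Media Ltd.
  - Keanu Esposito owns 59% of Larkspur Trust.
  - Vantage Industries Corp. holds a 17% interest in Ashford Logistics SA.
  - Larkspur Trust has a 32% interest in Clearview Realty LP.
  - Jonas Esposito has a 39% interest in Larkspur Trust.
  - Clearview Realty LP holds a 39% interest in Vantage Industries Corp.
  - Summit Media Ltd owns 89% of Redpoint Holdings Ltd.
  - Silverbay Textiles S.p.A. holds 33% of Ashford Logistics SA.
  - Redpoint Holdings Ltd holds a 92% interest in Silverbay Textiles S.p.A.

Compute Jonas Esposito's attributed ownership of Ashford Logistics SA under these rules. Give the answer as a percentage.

3.970596%

By sibling attribution (R1), Jonas Esposito is treated as also owning Keanu Esposito's interest in Larkspur Trust, giving 39% + 59% = 98%.
Chain via Larkspur Trust → Clearview Realty LP → Vantage Industries Corp. (R2): 98% × 32% × 39% × 17% = 2.079168% of Ashford Logistics SA.
Chain via Summit Media Ltd → Redpoint Holdings Ltd → Silverbay Textiles S.p.A. (R2): 7% × 89% × 92% × 33% = 1.891428% of Ashford Logistics SA.
Aggregating (R3): 2.079168% + 1.891428% = 3.970596%.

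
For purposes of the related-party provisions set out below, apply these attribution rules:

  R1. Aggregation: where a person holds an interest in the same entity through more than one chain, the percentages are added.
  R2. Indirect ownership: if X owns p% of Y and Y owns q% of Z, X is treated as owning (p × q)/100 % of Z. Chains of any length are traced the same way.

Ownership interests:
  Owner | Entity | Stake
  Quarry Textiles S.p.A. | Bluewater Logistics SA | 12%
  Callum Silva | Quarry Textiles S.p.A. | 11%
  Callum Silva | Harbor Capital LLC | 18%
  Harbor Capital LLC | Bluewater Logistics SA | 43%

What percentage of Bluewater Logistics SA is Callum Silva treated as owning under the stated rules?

9.06%

Chain via Quarry Textiles S.p.A. (R2): 11% × 12% = 1.32% of Bluewater Logistics SA.
Chain via Harbor Capital LLC (R2): 18% × 43% = 7.74% of Bluewater Logistics SA.
Aggregating (R1): 1.32% + 7.74% = 9.06%.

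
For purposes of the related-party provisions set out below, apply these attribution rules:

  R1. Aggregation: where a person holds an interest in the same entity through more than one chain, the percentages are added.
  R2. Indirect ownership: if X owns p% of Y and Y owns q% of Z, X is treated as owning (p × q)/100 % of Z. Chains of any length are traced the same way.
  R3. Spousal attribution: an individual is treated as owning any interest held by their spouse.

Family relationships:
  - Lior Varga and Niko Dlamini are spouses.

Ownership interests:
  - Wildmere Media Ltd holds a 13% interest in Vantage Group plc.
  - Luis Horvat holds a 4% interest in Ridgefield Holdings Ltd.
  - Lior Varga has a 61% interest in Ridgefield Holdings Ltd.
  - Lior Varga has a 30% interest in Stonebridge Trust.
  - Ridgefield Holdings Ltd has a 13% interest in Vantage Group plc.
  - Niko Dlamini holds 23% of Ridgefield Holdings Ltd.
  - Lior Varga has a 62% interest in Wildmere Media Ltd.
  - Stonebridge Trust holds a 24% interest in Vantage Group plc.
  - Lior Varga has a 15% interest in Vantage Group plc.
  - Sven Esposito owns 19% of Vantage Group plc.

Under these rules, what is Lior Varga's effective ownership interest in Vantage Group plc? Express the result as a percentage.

By spousal attribution (R3), Lior Varga is treated as also owning Niko Dlamini's interest in Ridgefield Holdings Ltd, giving 61% + 23% = 84%.
Chain via Wildmere Media Ltd (R2): 62% × 13% = 8.06% of Vantage Group plc.
Chain via Ridgefield Holdings Ltd (R2): 84% × 13% = 10.92% of Vantage Group plc.
Chain via Stonebridge Trust (R2): 30% × 24% = 7.2% of Vantage Group plc.
Direct interest in Vantage Group plc: 15%.
Aggregating (R1): 8.06% + 10.92% + 7.2% + 15% = 41.18%.

41.18%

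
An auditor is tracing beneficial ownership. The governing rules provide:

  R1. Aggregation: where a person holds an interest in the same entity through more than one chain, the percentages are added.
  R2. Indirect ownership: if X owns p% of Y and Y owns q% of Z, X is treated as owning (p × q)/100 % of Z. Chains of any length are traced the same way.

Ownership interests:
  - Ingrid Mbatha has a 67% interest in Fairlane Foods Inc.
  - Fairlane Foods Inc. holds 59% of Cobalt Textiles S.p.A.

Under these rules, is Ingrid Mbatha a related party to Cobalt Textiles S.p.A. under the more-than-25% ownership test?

Chain via Fairlane Foods Inc. (R2): 67% × 59% = 39.53% of Cobalt Textiles S.p.A.
39.53% exceeds the 25% threshold, so Ingrid is a related party to Cobalt Textiles S.p.A.

Yes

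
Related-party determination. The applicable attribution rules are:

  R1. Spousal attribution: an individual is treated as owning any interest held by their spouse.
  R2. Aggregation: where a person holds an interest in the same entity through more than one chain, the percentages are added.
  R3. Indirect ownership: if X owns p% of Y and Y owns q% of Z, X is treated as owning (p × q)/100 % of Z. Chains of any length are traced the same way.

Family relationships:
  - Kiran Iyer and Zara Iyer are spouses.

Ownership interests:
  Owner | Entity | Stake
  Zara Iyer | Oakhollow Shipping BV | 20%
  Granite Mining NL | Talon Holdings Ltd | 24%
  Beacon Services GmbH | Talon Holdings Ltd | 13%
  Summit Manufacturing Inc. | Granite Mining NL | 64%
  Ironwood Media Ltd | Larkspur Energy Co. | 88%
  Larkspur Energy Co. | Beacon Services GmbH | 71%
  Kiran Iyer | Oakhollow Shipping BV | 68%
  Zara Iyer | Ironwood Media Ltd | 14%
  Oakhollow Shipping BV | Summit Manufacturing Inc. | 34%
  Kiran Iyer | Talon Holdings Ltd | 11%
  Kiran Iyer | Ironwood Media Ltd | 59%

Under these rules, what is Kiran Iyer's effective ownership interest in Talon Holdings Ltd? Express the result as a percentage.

21.525064%

By spousal attribution (R1), Kiran Iyer is treated as also owning Zara Iyer's interest in Ironwood Media Ltd, giving 59% + 14% = 73%.
By spousal attribution (R1), Kiran Iyer is treated as also owning Zara Iyer's interest in Oakhollow Shipping BV, giving 68% + 20% = 88%.
Chain via Ironwood Media Ltd → Larkspur Energy Co. → Beacon Services GmbH (R3): 73% × 88% × 71% × 13% = 5.929352% of Talon Holdings Ltd.
Chain via Oakhollow Shipping BV → Summit Manufacturing Inc. → Granite Mining NL (R3): 88% × 34% × 64% × 24% = 4.595712% of Talon Holdings Ltd.
Direct interest in Talon Holdings Ltd: 11%.
Aggregating (R2): 5.929352% + 4.595712% + 11% = 21.525064%.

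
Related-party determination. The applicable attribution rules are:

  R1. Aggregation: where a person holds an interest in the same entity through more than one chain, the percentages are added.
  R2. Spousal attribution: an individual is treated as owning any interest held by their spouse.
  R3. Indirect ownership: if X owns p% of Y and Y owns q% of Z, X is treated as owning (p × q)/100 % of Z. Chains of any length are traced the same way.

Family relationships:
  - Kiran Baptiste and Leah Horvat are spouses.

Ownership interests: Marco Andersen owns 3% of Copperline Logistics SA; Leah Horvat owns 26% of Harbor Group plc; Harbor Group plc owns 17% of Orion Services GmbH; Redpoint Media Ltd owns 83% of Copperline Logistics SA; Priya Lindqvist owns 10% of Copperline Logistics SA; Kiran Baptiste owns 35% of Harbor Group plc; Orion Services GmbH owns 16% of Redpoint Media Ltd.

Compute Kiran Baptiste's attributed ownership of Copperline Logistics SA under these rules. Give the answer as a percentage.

By spousal attribution (R2), Kiran Baptiste is treated as also owning Leah Horvat's interest in Harbor Group plc, giving 35% + 26% = 61%.
Chain via Harbor Group plc → Orion Services GmbH → Redpoint Media Ltd (R3): 61% × 17% × 16% × 83% = 1.377136% of Copperline Logistics SA.

1.377136%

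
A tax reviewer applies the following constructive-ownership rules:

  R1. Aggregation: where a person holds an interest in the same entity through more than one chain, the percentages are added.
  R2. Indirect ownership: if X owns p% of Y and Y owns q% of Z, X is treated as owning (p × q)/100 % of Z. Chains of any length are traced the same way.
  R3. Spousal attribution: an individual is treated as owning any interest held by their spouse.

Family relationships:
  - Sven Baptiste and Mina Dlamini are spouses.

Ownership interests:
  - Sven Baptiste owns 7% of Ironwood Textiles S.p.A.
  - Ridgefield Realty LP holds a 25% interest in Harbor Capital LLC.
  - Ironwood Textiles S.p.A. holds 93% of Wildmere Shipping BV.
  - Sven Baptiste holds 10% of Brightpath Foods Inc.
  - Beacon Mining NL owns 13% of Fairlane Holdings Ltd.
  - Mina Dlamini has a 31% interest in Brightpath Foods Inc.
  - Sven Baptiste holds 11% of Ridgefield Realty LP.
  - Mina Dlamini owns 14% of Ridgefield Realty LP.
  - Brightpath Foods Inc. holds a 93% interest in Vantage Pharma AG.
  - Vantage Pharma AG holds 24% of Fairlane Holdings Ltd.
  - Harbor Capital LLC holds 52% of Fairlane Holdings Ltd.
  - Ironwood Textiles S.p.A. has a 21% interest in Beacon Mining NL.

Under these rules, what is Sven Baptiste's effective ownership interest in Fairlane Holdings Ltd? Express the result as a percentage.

12.5923%

By spousal attribution (R3), Sven Baptiste is treated as also owning Mina Dlamini's interest in Brightpath Foods Inc, giving 10% + 31% = 41%.
By spousal attribution (R3), Sven Baptiste is treated as also owning Mina Dlamini's interest in Ridgefield Realty LP, giving 11% + 14% = 25%.
Chain via Brightpath Foods Inc. → Vantage Pharma AG (R2): 41% × 93% × 24% = 9.1512% of Fairlane Holdings Ltd.
Chain via Ridgefield Realty LP → Harbor Capital LLC (R2): 25% × 25% × 52% = 3.25% of Fairlane Holdings Ltd.
Chain via Ironwood Textiles S.p.A. → Beacon Mining NL (R2): 7% × 21% × 13% = 0.1911% of Fairlane Holdings Ltd.
Aggregating (R1): 9.1512% + 3.25% + 0.1911% = 12.5923%.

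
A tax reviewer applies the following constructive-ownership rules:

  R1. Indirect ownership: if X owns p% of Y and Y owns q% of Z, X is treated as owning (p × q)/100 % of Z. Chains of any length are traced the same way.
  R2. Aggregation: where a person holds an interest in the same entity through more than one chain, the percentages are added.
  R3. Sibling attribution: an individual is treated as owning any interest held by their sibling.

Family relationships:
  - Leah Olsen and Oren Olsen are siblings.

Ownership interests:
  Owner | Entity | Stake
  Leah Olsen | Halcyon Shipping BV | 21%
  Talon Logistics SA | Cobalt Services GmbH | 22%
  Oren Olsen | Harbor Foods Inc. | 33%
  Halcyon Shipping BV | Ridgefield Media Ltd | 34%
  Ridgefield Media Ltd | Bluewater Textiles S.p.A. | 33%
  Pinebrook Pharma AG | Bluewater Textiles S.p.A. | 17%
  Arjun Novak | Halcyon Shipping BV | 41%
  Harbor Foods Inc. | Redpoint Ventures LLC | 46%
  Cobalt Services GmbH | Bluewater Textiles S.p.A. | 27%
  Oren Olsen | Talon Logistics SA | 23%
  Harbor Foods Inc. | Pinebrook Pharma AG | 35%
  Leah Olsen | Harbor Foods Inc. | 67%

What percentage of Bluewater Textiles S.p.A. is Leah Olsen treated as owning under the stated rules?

By sibling attribution (R3), Leah Olsen is treated as also owning Oren Olsen's interest in Harbor Foods Inc, giving 67% + 33% = 100%.
By sibling attribution (R3), Leah Olsen is treated as owning Oren Olsen's 23% interest in Talon Logistics SA.
Chain via Halcyon Shipping BV → Ridgefield Media Ltd (R1): 21% × 34% × 33% = 2.3562% of Bluewater Textiles S.p.A.
Chain via Harbor Foods Inc. → Pinebrook Pharma AG (R1): 100% × 35% × 17% = 5.95% of Bluewater Textiles S.p.A.
Chain via Talon Logistics SA → Cobalt Services GmbH (R1): 23% × 22% × 27% = 1.3662% of Bluewater Textiles S.p.A.
Aggregating (R2): 2.3562% + 5.95% + 1.3662% = 9.6724%.

9.6724%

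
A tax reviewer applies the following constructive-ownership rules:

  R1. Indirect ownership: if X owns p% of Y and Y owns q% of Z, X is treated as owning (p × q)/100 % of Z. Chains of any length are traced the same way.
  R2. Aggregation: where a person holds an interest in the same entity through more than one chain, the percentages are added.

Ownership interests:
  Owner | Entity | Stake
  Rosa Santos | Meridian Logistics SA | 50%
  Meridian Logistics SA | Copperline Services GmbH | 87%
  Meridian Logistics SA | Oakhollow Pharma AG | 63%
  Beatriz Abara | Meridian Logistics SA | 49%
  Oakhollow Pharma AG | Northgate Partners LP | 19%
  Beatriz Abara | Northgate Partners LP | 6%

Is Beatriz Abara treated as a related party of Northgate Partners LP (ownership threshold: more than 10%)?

Yes

Chain via Meridian Logistics SA → Oakhollow Pharma AG (R1): 49% × 63% × 19% = 5.8653% of Northgate Partners LP.
Direct interest in Northgate Partners LP: 6%.
Aggregating (R2): 5.8653% + 6% = 11.8653%.
11.8653% exceeds the 10% threshold, so Beatriz is a related party to Northgate Partners LP.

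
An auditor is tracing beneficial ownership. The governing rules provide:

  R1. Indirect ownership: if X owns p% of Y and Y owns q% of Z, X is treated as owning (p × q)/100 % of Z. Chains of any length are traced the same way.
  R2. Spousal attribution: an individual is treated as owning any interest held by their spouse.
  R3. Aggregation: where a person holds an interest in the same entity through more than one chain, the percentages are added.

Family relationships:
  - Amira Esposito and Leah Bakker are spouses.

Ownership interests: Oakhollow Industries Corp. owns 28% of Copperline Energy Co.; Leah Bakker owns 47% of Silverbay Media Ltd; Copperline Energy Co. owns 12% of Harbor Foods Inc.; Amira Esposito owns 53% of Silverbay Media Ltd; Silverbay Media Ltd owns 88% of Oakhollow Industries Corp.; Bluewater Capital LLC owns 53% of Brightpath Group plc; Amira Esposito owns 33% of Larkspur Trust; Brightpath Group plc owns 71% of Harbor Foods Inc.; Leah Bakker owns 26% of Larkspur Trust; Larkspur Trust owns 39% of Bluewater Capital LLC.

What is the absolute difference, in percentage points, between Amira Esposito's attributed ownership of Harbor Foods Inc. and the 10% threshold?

By spousal attribution (R2), Amira Esposito is treated as also owning Leah Bakker's interest in Larkspur Trust, giving 33% + 26% = 59%.
By spousal attribution (R2), Amira Esposito is treated as also owning Leah Bakker's interest in Silverbay Media Ltd, giving 53% + 47% = 100%.
Chain via Larkspur Trust → Bluewater Capital LLC → Brightpath Group plc (R1): 59% × 39% × 53% × 71% = 8.658663% of Harbor Foods Inc.
Chain via Silverbay Media Ltd → Oakhollow Industries Corp. → Copperline Energy Co. (R1): 100% × 88% × 28% × 12% = 2.9568% of Harbor Foods Inc.
Aggregating (R3): 8.658663% + 2.9568% = 11.615463%.
11.615463% exceeds the 10% threshold by 1.615463 percentage points.

1.615463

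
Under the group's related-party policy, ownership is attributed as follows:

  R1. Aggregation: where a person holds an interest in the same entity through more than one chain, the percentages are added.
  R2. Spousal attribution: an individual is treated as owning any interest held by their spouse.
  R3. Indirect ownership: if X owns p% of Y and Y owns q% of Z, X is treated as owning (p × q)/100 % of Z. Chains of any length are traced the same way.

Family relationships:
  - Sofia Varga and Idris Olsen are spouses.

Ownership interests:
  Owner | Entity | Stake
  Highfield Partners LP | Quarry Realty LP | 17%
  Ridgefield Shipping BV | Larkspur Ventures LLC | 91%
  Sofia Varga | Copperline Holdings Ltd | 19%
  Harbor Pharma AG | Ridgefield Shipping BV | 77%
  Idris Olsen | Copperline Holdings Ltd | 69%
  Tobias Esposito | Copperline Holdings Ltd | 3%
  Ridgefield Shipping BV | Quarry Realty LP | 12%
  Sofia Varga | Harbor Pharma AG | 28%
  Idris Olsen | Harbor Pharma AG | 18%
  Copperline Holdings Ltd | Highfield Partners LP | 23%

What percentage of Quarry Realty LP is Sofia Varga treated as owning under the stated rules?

By spousal attribution (R2), Sofia Varga is treated as also owning Idris Olsen's interest in Harbor Pharma AG, giving 28% + 18% = 46%.
By spousal attribution (R2), Sofia Varga is treated as also owning Idris Olsen's interest in Copperline Holdings Ltd, giving 19% + 69% = 88%.
Chain via Harbor Pharma AG → Ridgefield Shipping BV (R3): 46% × 77% × 12% = 4.2504% of Quarry Realty LP.
Chain via Copperline Holdings Ltd → Highfield Partners LP (R3): 88% × 23% × 17% = 3.4408% of Quarry Realty LP.
Aggregating (R1): 4.2504% + 3.4408% = 7.6912%.

7.6912%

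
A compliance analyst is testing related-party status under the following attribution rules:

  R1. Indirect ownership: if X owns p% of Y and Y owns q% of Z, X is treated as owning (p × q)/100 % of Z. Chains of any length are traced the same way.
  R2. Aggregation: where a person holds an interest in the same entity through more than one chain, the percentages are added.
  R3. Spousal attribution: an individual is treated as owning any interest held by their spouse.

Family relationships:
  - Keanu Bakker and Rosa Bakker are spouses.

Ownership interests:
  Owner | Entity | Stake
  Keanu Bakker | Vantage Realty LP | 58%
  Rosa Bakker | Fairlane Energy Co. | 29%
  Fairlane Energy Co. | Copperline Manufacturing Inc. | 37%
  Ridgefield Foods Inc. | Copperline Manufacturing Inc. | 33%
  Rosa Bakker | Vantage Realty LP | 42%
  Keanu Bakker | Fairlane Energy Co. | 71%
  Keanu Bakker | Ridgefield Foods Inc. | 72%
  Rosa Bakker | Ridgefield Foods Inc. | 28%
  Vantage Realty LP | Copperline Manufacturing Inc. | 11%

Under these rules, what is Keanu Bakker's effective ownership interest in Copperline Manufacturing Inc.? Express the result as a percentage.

By spousal attribution (R3), Keanu Bakker is treated as also owning Rosa Bakker's interest in Vantage Realty LP, giving 58% + 42% = 100%.
By spousal attribution (R3), Keanu Bakker is treated as also owning Rosa Bakker's interest in Ridgefield Foods Inc, giving 72% + 28% = 100%.
By spousal attribution (R3), Keanu Bakker is treated as also owning Rosa Bakker's interest in Fairlane Energy Co, giving 71% + 29% = 100%.
Chain via Vantage Realty LP (R1): 100% × 11% = 11% of Copperline Manufacturing Inc.
Chain via Ridgefield Foods Inc. (R1): 100% × 33% = 33% of Copperline Manufacturing Inc.
Chain via Fairlane Energy Co. (R1): 100% × 37% = 37% of Copperline Manufacturing Inc.
Aggregating (R2): 11% + 33% + 37% = 81%.

81%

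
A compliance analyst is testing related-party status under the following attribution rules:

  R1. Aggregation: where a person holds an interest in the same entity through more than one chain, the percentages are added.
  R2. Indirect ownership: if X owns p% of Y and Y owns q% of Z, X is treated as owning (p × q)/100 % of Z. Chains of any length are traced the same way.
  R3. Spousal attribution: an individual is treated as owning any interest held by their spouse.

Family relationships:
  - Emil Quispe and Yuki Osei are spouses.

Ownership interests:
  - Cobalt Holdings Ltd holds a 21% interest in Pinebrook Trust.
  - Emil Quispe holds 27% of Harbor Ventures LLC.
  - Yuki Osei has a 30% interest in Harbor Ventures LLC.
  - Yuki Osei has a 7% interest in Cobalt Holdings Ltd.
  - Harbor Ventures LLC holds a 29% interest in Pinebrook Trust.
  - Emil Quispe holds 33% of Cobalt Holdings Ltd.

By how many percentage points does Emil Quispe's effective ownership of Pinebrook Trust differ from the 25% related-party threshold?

0.07

By spousal attribution (R3), Emil Quispe is treated as also owning Yuki Osei's interest in Cobalt Holdings Ltd, giving 33% + 7% = 40%.
By spousal attribution (R3), Emil Quispe is treated as also owning Yuki Osei's interest in Harbor Ventures LLC, giving 27% + 30% = 57%.
Chain via Cobalt Holdings Ltd (R2): 40% × 21% = 8.4% of Pinebrook Trust.
Chain via Harbor Ventures LLC (R2): 57% × 29% = 16.53% of Pinebrook Trust.
Aggregating (R1): 8.4% + 16.53% = 24.93%.
24.93% falls short of the 25% threshold by 0.07 percentage points.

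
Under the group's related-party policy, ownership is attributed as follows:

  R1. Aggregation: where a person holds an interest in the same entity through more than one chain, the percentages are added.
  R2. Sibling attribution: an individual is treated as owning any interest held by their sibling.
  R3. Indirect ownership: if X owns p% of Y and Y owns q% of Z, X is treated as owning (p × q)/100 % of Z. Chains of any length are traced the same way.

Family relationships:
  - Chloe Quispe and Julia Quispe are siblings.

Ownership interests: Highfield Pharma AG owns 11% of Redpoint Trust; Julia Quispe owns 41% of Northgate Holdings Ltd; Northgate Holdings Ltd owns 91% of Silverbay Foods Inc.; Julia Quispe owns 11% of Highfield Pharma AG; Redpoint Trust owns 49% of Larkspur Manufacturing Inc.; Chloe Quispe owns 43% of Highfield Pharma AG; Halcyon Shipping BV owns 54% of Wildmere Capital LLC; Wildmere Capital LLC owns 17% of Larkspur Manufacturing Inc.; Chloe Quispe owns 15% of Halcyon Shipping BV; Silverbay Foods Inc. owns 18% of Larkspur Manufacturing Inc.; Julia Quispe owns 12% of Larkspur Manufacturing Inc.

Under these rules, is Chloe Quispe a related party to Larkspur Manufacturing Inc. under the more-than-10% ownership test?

Yes

By sibling attribution (R2), Chloe Quispe is treated as also owning Julia Quispe's interest in Highfield Pharma AG, giving 43% + 11% = 54%.
By sibling attribution (R2), Chloe Quispe is treated as owning Julia Quispe's 41% interest in Northgate Holdings Ltd.
By sibling attribution (R2), Chloe Quispe is treated as owning Julia Quispe's 12% interest in Larkspur Manufacturing Inc.
Chain via Highfield Pharma AG → Redpoint Trust (R3): 54% × 11% × 49% = 2.9106% of Larkspur Manufacturing Inc.
Chain via Halcyon Shipping BV → Wildmere Capital LLC (R3): 15% × 54% × 17% = 1.377% of Larkspur Manufacturing Inc.
Chain via Northgate Holdings Ltd → Silverbay Foods Inc. (R3): 41% × 91% × 18% = 6.7158% of Larkspur Manufacturing Inc.
Direct interest in Larkspur Manufacturing Inc: 12%.
Aggregating (R1): 2.9106% + 1.377% + 6.7158% + 12% = 23.0034%.
23.0034% exceeds the 10% threshold, so Chloe is a related party to Larkspur Manufacturing Inc.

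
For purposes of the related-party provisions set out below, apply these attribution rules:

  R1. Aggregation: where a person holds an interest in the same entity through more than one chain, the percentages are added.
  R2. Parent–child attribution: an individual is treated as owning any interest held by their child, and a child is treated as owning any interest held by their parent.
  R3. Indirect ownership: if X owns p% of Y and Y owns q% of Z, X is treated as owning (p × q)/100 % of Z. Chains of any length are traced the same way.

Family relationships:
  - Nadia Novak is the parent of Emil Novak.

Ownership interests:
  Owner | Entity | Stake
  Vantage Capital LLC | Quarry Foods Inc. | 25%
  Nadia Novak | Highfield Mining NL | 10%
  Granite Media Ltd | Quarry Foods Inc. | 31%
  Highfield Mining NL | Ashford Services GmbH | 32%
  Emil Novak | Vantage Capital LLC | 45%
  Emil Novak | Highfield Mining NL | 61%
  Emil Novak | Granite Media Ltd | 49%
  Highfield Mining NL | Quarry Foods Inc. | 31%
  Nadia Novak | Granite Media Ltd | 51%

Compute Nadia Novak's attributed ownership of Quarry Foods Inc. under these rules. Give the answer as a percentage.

64.26%

By parent–child attribution (R2), Nadia Novak is treated as also owning Emil Novak's interest in Highfield Mining NL, giving 10% + 61% = 71%.
By parent–child attribution (R2), Nadia Novak is treated as also owning Emil Novak's interest in Granite Media Ltd, giving 51% + 49% = 100%.
By parent–child attribution (R2), Nadia Novak is treated as owning Emil Novak's 45% interest in Vantage Capital LLC.
Chain via Highfield Mining NL (R3): 71% × 31% = 22.01% of Quarry Foods Inc.
Chain via Granite Media Ltd (R3): 100% × 31% = 31% of Quarry Foods Inc.
Chain via Vantage Capital LLC (R3): 45% × 25% = 11.25% of Quarry Foods Inc.
Aggregating (R1): 22.01% + 31% + 11.25% = 64.26%.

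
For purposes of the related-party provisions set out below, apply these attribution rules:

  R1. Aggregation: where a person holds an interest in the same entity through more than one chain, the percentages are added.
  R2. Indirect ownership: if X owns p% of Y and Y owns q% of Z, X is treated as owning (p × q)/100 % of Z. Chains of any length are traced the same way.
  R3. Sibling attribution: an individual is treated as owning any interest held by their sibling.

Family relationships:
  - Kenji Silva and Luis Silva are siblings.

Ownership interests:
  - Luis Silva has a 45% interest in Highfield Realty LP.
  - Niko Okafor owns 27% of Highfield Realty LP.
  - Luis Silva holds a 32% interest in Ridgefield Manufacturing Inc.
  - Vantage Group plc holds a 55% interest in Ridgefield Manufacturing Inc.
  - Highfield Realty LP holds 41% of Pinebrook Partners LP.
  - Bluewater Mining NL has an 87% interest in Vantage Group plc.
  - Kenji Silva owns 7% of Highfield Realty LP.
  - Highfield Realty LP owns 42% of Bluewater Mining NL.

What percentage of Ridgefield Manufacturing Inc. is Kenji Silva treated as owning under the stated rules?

42.45044%

By sibling attribution (R3), Kenji Silva is treated as also owning Luis Silva's interest in Highfield Realty LP, giving 7% + 45% = 52%.
By sibling attribution (R3), Kenji Silva is treated as owning Luis Silva's 32% interest in Ridgefield Manufacturing Inc.
Chain via Highfield Realty LP → Bluewater Mining NL → Vantage Group plc (R2): 52% × 42% × 87% × 55% = 10.45044% of Ridgefield Manufacturing Inc.
Direct interest in Ridgefield Manufacturing Inc: 32%.
Aggregating (R1): 10.45044% + 32% = 42.45044%.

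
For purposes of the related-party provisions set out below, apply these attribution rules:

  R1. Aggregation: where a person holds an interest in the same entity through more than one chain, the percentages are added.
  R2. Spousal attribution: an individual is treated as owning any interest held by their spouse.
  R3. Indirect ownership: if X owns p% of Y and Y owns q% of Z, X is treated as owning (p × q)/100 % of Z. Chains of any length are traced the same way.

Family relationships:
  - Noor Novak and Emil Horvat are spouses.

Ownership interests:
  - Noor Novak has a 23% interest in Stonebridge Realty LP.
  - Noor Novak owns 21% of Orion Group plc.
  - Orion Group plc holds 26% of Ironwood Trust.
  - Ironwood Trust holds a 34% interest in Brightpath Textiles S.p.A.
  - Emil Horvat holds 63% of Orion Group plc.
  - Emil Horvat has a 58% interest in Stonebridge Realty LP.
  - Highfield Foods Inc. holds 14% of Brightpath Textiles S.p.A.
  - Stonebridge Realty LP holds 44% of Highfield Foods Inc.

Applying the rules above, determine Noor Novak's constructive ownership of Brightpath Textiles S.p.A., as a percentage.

12.4152%

By spousal attribution (R2), Noor Novak is treated as also owning Emil Horvat's interest in Stonebridge Realty LP, giving 23% + 58% = 81%.
By spousal attribution (R2), Noor Novak is treated as also owning Emil Horvat's interest in Orion Group plc, giving 21% + 63% = 84%.
Chain via Stonebridge Realty LP → Highfield Foods Inc. (R3): 81% × 44% × 14% = 4.9896% of Brightpath Textiles S.p.A.
Chain via Orion Group plc → Ironwood Trust (R3): 84% × 26% × 34% = 7.4256% of Brightpath Textiles S.p.A.
Aggregating (R1): 4.9896% + 7.4256% = 12.4152%.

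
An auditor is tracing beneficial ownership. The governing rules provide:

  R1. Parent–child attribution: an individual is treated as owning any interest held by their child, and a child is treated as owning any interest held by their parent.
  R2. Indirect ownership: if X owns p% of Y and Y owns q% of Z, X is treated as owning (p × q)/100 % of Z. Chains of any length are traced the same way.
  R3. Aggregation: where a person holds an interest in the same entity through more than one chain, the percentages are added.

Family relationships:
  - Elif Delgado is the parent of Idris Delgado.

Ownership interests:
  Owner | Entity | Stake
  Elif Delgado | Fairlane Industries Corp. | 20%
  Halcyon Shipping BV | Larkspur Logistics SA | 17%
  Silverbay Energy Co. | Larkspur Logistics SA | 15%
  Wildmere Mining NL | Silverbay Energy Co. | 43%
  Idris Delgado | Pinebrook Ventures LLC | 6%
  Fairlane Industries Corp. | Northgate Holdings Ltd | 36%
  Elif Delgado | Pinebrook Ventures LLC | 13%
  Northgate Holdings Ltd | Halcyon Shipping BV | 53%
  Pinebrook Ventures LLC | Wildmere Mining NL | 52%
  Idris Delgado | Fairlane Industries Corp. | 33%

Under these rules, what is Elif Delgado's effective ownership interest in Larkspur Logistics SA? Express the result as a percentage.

By parent–child attribution (R1), Elif Delgado is treated as also owning Idris Delgado's interest in Fairlane Industries Corp, giving 20% + 33% = 53%.
By parent–child attribution (R1), Elif Delgado is treated as also owning Idris Delgado's interest in Pinebrook Ventures LLC, giving 13% + 6% = 19%.
Chain via Fairlane Industries Corp. → Northgate Holdings Ltd → Halcyon Shipping BV (R2): 53% × 36% × 53% × 17% = 1.719108% of Larkspur Logistics SA.
Chain via Pinebrook Ventures LLC → Wildmere Mining NL → Silverbay Energy Co. (R2): 19% × 52% × 43% × 15% = 0.63726% of Larkspur Logistics SA.
Aggregating (R3): 1.719108% + 0.63726% = 2.356368%.

2.356368%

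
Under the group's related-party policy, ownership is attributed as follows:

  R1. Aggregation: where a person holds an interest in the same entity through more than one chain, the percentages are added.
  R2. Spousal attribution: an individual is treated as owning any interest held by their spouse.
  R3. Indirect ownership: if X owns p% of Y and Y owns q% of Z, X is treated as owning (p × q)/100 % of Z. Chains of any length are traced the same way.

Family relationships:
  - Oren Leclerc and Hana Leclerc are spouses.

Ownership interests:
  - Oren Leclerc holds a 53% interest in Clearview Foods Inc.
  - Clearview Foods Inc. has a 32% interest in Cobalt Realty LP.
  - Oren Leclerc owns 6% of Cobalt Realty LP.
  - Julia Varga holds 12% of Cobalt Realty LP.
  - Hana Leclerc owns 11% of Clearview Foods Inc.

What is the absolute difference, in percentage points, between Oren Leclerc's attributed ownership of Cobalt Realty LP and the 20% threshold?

6.48

By spousal attribution (R2), Oren Leclerc is treated as also owning Hana Leclerc's interest in Clearview Foods Inc, giving 53% + 11% = 64%.
Chain via Clearview Foods Inc. (R3): 64% × 32% = 20.48% of Cobalt Realty LP.
Direct interest in Cobalt Realty LP: 6%.
Aggregating (R1): 20.48% + 6% = 26.48%.
26.48% exceeds the 20% threshold by 6.48 percentage points.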